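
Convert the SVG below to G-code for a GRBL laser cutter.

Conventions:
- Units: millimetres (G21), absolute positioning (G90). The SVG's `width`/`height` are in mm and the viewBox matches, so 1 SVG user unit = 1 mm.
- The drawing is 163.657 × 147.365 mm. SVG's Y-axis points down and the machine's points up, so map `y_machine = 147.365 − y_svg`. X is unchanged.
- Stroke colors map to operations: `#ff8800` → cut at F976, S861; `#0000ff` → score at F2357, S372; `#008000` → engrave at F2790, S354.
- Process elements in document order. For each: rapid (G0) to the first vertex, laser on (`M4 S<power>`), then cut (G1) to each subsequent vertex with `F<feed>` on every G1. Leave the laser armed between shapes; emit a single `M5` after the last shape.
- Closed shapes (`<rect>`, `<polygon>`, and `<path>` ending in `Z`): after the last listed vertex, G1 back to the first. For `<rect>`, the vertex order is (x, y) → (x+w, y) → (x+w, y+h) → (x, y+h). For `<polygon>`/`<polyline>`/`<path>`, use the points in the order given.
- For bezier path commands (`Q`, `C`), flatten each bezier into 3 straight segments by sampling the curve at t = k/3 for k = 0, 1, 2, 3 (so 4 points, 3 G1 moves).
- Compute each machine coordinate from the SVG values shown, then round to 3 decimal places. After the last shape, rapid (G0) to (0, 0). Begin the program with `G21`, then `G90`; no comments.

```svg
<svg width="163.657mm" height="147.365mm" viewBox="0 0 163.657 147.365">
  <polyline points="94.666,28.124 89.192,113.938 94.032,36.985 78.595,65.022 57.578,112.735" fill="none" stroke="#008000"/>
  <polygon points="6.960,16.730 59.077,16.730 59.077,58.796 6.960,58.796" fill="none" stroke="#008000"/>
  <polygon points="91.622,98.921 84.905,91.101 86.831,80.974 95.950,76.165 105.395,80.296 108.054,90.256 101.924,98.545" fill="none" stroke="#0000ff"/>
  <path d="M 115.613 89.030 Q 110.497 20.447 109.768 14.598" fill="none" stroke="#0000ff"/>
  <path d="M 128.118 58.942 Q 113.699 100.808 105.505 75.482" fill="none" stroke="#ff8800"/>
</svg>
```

G21
G90
G0 X94.666 Y119.241
M4 S354
G1 X89.192 Y33.427 F2790
G1 X94.032 Y110.380 F2790
G1 X78.595 Y82.343 F2790
G1 X57.578 Y34.630 F2790
G0 X6.960 Y130.635
M4 S354
G1 X59.077 Y130.635 F2790
G1 X59.077 Y88.569 F2790
G1 X6.960 Y88.569 F2790
G1 X6.960 Y130.635 F2790
G0 X91.622 Y48.444
M4 S372
G1 X84.905 Y56.264 F2357
G1 X86.831 Y66.391 F2357
G1 X95.950 Y71.200 F2357
G1 X105.395 Y67.069 F2357
G1 X108.054 Y57.109 F2357
G1 X101.924 Y48.820 F2357
G1 X91.622 Y48.444 F2357
G0 X115.613 Y58.335
M4 S372
G1 X112.690 Y97.087 F2357
G1 X110.741 Y121.897 F2357
G1 X109.768 Y132.767 F2357
G0 X128.118 Y88.423
M4 S861
G1 X119.197 Y67.978 F976
G1 X111.659 Y62.465 F976
G1 X105.505 Y71.883 F976
M5
G0 X0.000 Y0.000

viewBox `0 0 163.657 147.365` with mm width/height → 1 unit = 1 mm. Flip: y_m = 147.365 − y_svg.

**Shape 1** — `<polyline>` open polyline, stroke `#008000` → engrave (S354, F2790). Machine vertices: (94.666,119.241) → (89.192,33.427) → (94.032,110.380) → (78.595,82.343) → (57.578,34.630). Open path.

**Shape 2** — `<polygon>` rectangle, stroke `#008000` → engrave (S354, F2790). Machine vertices: (6.960,130.635) → (59.077,130.635) → (59.077,88.569) → (6.960,88.569) → (6.960,130.635). Closed: final G1 returns to the first vertex.

**Shape 3** — `<polygon>` regular polygon, stroke `#0000ff` → score (S372, F2357). Machine vertices: (91.622,48.444) → (84.905,56.264) → (86.831,66.391) → (95.950,71.200) → (105.395,67.069) → (108.054,57.109) → (101.924,48.820) → (91.622,48.444). Closed: final G1 returns to the first vertex.

**Shape 4** — `<path>` quadratic bezier, stroke `#0000ff` → score (S372, F2357). Control points (SVG): P0=(115.613,89.030), P1=(110.497,20.447), P2=(109.768,14.598); sampled at t=k/3. Machine vertices: (115.613,58.335) → (112.690,97.087) → (110.741,121.897) → (109.768,132.767). Open path.

**Shape 5** — `<path>` quadratic bezier, stroke `#ff8800` → cut (S861, F976). Control points (SVG): P0=(128.118,58.942), P1=(113.699,100.808), P2=(105.505,75.482); sampled at t=k/3. Machine vertices: (128.118,88.423) → (119.197,67.978) → (111.659,62.465) → (105.505,71.883). Open path.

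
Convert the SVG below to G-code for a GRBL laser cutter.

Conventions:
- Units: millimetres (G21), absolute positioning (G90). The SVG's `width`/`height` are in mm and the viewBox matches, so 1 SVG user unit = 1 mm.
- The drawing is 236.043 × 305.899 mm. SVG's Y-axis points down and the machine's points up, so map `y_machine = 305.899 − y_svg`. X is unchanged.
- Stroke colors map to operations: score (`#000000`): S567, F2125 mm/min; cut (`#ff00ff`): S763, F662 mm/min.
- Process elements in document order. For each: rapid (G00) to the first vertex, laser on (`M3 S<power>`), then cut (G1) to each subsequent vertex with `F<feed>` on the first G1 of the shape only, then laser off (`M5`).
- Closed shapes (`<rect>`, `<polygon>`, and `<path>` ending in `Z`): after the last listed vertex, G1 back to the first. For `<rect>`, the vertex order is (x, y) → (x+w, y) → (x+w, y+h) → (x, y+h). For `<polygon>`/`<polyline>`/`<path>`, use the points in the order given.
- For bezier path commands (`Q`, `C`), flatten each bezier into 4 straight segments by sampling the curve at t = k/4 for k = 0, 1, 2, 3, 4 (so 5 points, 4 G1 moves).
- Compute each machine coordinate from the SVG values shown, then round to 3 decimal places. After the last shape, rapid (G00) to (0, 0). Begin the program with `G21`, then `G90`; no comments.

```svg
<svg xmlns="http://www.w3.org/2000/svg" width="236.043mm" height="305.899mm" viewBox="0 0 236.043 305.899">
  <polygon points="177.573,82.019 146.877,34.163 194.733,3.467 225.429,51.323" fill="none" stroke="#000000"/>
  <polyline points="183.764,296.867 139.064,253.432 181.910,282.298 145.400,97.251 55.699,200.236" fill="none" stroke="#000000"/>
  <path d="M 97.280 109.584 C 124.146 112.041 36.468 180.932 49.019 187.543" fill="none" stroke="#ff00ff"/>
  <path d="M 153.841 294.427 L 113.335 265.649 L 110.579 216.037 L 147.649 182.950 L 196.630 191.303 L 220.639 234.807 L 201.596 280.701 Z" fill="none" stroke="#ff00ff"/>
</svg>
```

G21
G90
G00 X177.573 Y223.880
M3 S567
G1 X146.877 Y271.736 F2125
G1 X194.733 Y302.432
G1 X225.429 Y254.576
G1 X177.573 Y223.880
M5
G00 X183.764 Y9.032
M3 S567
G1 X139.064 Y52.467 F2125
G1 X181.910 Y23.601
G1 X145.400 Y208.648
G1 X55.699 Y105.663
M5
G00 X97.280 Y196.315
M3 S763
G1 X99.308 Y184.027 F662
G1 X78.518 Y158.893
G1 X55.043 Y132.981
G1 X49.019 Y118.356
M5
G00 X153.841 Y11.472
M3 S763
G1 X113.335 Y40.250 F662
G1 X110.579 Y89.862
G1 X147.649 Y122.949
G1 X196.630 Y114.596
G1 X220.639 Y71.092
G1 X201.596 Y25.198
G1 X153.841 Y11.472
M5
G00 X0.000 Y0.000

1 u = 1 mm; y_m = 305.899 − y.

[1] `<polygon>` regular polygon, #000000→score S567 F2125: (177.573,223.880) → (146.877,271.736) → (194.733,302.432) → (225.429,254.576) → (177.573,223.880) (closed)

[2] `<polyline>` open polyline, #000000→score S567 F2125: (183.764,9.032) → (139.064,52.467) → (181.910,23.601) → (145.400,208.648) → (55.699,105.663)

[3] `<path>` cubic bezier, #ff00ff→cut S763 F662: (97.280,196.315) → (99.308,184.027) → (78.518,158.893) → (55.043,132.981) → (49.019,118.356)

[4] `<path>` regular polygon, #ff00ff→cut S763 F662: (153.841,11.472) → (113.335,40.250) → (110.579,89.862) → (147.649,122.949) → (196.630,114.596) → (220.639,71.092) → (201.596,25.198) → (153.841,11.472) (closed)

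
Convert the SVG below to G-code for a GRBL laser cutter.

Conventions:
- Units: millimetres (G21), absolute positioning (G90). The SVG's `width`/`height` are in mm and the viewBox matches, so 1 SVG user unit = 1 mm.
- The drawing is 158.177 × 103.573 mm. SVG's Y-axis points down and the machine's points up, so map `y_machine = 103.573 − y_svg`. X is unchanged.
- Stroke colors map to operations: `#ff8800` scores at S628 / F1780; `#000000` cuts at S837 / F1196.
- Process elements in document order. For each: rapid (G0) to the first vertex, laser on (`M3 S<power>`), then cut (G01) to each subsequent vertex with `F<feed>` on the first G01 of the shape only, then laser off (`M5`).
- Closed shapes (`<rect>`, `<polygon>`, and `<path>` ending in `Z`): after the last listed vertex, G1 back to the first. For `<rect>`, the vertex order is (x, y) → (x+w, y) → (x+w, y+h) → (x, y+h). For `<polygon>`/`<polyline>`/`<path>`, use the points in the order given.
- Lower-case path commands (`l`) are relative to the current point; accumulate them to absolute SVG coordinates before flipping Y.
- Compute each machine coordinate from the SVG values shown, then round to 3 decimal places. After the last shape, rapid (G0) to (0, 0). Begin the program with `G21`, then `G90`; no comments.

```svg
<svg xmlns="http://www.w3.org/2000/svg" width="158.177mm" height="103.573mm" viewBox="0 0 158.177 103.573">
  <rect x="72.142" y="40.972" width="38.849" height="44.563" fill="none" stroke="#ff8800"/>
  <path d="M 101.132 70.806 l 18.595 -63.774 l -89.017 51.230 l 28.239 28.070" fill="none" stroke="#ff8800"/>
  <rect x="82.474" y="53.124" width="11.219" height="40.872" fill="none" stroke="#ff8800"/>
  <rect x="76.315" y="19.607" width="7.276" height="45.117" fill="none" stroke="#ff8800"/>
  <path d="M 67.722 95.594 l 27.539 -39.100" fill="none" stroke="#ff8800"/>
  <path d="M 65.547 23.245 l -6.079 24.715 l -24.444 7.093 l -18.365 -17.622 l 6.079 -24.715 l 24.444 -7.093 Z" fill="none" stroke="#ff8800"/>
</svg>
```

G21
G90
G0 X72.142 Y62.601
M3 S628
G01 X110.991 Y62.601 F1780
G01 X110.991 Y18.038
G01 X72.142 Y18.038
G01 X72.142 Y62.601
M5
G0 X101.132 Y32.767
M3 S628
G01 X119.727 Y96.541 F1780
G01 X30.710 Y45.311
G01 X58.949 Y17.241
M5
G0 X82.474 Y50.449
M3 S628
G01 X93.693 Y50.449 F1780
G01 X93.693 Y9.577
G01 X82.474 Y9.577
G01 X82.474 Y50.449
M5
G0 X76.315 Y83.966
M3 S628
G01 X83.591 Y83.966 F1780
G01 X83.591 Y38.849
G01 X76.315 Y38.849
G01 X76.315 Y83.966
M5
G0 X67.722 Y7.979
M3 S628
G01 X95.261 Y47.079 F1780
M5
G0 X65.547 Y80.328
M3 S628
G01 X59.468 Y55.613 F1780
G01 X35.024 Y48.520
G01 X16.659 Y66.142
G01 X22.738 Y90.857
G01 X47.182 Y97.950
G01 X65.547 Y80.328
M5
G0 X0.000 Y0.000

1 u = 1 mm; y_m = 103.573 − y.

[1] `<rect>` rectangle, #ff8800→score S628 F1780: (72.142,62.601) → (110.991,62.601) → (110.991,18.038) → (72.142,18.038) → (72.142,62.601) (closed)

[2] `<path>` open polyline, #ff8800→score S628 F1780: (101.132,32.767) → (119.727,96.541) → (30.710,45.311) → (58.949,17.241)

[3] `<rect>` rectangle, #ff8800→score S628 F1780: (82.474,50.449) → (93.693,50.449) → (93.693,9.577) → (82.474,9.577) → (82.474,50.449) (closed)

[4] `<rect>` rectangle, #ff8800→score S628 F1780: (76.315,83.966) → (83.591,83.966) → (83.591,38.849) → (76.315,38.849) → (76.315,83.966) (closed)

[5] `<path>` line segment, #ff8800→score S628 F1780: (67.722,7.979) → (95.261,47.079)

[6] `<path>` regular polygon, #ff8800→score S628 F1780: (65.547,80.328) → (59.468,55.613) → (35.024,48.520) → (16.659,66.142) → (22.738,90.857) → (47.182,97.950) → (65.547,80.328) (closed)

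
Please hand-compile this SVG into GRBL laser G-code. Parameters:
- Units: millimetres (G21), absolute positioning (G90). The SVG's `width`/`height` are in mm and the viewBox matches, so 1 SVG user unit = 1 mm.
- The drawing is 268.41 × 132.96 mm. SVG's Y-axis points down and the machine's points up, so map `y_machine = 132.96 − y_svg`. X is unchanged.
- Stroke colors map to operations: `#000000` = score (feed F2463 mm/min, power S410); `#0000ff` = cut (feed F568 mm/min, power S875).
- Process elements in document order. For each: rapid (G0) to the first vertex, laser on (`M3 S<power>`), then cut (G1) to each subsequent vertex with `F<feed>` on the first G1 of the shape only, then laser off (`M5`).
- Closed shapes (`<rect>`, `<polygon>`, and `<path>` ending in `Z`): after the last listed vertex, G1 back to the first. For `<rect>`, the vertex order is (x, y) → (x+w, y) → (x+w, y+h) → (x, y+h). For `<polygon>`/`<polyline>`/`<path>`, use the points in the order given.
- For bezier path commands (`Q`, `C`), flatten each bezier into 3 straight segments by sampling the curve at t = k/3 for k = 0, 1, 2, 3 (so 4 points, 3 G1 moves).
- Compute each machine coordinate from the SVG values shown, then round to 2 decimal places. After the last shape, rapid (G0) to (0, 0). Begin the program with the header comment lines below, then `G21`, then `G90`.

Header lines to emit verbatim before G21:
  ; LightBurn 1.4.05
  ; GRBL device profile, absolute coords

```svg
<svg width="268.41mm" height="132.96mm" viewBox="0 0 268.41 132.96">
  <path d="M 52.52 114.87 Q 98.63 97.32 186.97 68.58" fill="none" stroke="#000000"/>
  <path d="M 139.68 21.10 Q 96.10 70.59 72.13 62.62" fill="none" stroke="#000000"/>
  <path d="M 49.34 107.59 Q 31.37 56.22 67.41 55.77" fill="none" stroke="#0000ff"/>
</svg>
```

; LightBurn 1.4.05
; GRBL device profile, absolute coords
G21
G90
G0 X52.52 Y18.09
M3 S410
G1 X87.95 Y31.03 F2463
G1 X132.77 Y46.46
G1 X186.97 Y64.38
M5
G0 X139.68 Y111.86
M3 S410
G1 X112.81 Y85.25 F2463
G1 X90.29 Y71.41
G1 X72.13 Y70.34
M5
G0 X49.34 Y25.37
M3 S875
G1 X43.36 Y53.96 F568
G1 X49.38 Y71.23
G1 X67.41 Y77.19
M5
G0 X0.00 Y0.00

viewBox `0 0 268.41 132.96` with mm width/height → 1 unit = 1 mm. Flip: y_m = 132.96 − y_svg.

**Shape 1** — `<path>` quadratic bezier, stroke `#000000` → score (S410, F2463). Control points (SVG): P0=(52.52,114.87), P1=(98.63,97.32), P2=(186.97,68.58); sampled at t=k/3. Machine vertices: (52.52,18.09) → (87.95,31.03) → (132.77,46.46) → (186.97,64.38). Open path.

**Shape 2** — `<path>` quadratic bezier, stroke `#000000` → score (S410, F2463). Control points (SVG): P0=(139.68,21.10), P1=(96.10,70.59), P2=(72.13,62.62); sampled at t=k/3. Machine vertices: (139.68,111.86) → (112.81,85.25) → (90.29,71.41) → (72.13,70.34). Open path.

**Shape 3** — `<path>` quadratic bezier, stroke `#0000ff` → cut (S875, F568). Control points (SVG): P0=(49.34,107.59), P1=(31.37,56.22), P2=(67.41,55.77); sampled at t=k/3. Machine vertices: (49.34,25.37) → (43.36,53.96) → (49.38,71.23) → (67.41,77.19). Open path.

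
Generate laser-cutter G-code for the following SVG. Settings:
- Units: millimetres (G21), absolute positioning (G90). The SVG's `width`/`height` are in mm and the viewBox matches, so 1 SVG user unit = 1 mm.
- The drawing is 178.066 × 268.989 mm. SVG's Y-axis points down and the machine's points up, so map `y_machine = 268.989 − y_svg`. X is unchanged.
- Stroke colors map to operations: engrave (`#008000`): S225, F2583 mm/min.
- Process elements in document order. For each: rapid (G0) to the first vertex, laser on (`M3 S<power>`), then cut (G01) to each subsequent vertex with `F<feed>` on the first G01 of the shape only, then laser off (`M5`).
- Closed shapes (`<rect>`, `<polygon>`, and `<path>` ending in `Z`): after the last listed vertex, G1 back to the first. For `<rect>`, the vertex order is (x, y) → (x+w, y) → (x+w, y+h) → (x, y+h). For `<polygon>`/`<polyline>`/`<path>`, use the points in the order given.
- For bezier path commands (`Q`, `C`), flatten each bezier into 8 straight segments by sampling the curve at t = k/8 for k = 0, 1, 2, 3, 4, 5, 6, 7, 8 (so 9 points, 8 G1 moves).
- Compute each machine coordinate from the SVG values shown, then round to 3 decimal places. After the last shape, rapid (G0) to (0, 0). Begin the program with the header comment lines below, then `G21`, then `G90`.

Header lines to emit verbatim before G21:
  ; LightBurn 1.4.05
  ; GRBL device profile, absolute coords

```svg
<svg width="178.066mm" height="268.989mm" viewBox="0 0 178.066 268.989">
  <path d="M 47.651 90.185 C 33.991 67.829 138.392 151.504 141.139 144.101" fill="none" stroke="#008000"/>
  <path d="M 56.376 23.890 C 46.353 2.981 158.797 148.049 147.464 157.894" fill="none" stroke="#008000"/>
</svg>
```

Since the viewBox matches the mm dimensions, user units are millimetres directly. The only transform is the Y-flip y_m = 268.989 − y_svg.

Shape 1 is a cubic bezier drawn with `<path>`. Its stroke #008000 means engrave at S225, F2583. After flipping Y the toolpath is (47.651,178.804) → (47.633,182.602) → (56.109,178.770) → (70.504,169.617) → (88.242,157.453) → (106.750,144.589) → (123.452,133.333) → (135.773,125.996) → (141.139,124.888).

Shape 2 is a cubic bezier drawn with `<path>`. Its stroke #008000 means engrave at S225, F2583. After flipping Y the toolpath is (56.376,245.099) → (57.877,245.748) → (67.974,234.366) → (83.780,214.484) → (102.411,189.630) → (120.981,163.334) → (136.603,139.127) → (146.393,120.537) → (147.464,111.095).

; LightBurn 1.4.05
; GRBL device profile, absolute coords
G21
G90
G0 X47.651 Y178.804
M3 S225
G01 X47.633 Y182.602 F2583
G01 X56.109 Y178.770
G01 X70.504 Y169.617
G01 X88.242 Y157.453
G01 X106.750 Y144.589
G01 X123.452 Y133.333
G01 X135.773 Y125.996
G01 X141.139 Y124.888
M5
G0 X56.376 Y245.099
M3 S225
G01 X57.877 Y245.748 F2583
G01 X67.974 Y234.366
G01 X83.780 Y214.484
G01 X102.411 Y189.630
G01 X120.981 Y163.334
G01 X136.603 Y139.127
G01 X146.393 Y120.537
G01 X147.464 Y111.095
M5
G0 X0.000 Y0.000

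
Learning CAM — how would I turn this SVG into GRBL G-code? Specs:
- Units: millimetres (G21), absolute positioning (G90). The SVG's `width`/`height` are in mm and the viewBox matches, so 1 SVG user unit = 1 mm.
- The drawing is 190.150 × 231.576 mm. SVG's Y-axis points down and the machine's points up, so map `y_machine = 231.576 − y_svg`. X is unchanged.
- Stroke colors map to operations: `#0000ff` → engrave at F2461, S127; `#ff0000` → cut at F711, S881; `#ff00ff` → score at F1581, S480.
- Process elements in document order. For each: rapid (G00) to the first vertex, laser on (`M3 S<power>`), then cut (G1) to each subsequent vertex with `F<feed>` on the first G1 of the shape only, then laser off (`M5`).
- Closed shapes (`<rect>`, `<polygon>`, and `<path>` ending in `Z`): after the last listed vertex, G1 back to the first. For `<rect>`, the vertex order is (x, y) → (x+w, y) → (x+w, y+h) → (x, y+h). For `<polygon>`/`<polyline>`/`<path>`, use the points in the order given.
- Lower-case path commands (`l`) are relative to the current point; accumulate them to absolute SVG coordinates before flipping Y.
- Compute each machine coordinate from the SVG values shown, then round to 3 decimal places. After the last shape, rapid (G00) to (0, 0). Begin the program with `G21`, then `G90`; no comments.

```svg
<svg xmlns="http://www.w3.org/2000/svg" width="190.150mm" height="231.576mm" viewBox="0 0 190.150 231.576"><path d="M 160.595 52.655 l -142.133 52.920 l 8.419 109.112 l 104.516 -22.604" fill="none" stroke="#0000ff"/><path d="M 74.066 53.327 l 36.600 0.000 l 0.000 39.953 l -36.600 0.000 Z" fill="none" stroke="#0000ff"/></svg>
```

1 u = 1 mm; y_m = 231.576 − y.

[1] `<path>` open polyline, #0000ff→engrave S127 F2461: (160.595,178.921) → (18.462,126.001) → (26.881,16.889) → (131.397,39.493)

[2] `<path>` rectangle, #0000ff→engrave S127 F2461: (74.066,178.249) → (110.666,178.249) → (110.666,138.296) → (74.066,138.296) → (74.066,178.249) (closed)

G21
G90
G00 X160.595 Y178.921
M3 S127
G1 X18.462 Y126.001 F2461
G1 X26.881 Y16.889
G1 X131.397 Y39.493
M5
G00 X74.066 Y178.249
M3 S127
G1 X110.666 Y178.249 F2461
G1 X110.666 Y138.296
G1 X74.066 Y138.296
G1 X74.066 Y178.249
M5
G00 X0.000 Y0.000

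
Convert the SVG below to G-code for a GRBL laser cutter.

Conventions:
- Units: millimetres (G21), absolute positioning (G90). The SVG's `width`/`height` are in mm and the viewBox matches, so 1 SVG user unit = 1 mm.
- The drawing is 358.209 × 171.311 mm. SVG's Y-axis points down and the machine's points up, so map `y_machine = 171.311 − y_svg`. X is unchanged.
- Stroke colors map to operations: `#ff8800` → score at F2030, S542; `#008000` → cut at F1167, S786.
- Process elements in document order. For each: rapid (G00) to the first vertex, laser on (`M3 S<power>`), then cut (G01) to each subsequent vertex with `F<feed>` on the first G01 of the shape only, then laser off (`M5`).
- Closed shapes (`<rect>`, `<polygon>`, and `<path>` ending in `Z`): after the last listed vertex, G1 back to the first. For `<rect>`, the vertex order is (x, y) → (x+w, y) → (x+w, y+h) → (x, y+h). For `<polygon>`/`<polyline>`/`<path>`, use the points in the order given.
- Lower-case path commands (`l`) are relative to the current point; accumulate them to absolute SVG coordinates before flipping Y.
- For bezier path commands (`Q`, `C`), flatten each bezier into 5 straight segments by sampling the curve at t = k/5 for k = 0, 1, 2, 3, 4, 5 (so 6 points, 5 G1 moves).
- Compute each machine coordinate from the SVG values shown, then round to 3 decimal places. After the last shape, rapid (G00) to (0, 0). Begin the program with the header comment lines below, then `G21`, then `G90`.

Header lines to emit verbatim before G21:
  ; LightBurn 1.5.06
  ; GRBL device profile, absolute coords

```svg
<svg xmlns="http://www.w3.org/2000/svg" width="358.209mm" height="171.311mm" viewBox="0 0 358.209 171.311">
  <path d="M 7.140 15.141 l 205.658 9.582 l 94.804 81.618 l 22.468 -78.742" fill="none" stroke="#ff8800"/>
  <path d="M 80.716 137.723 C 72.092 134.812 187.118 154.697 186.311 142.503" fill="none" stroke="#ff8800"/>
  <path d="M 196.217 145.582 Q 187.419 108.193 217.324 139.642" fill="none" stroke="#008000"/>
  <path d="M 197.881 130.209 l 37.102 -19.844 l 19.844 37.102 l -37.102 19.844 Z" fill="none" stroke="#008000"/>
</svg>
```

; LightBurn 1.5.06
; GRBL device profile, absolute coords
G21
G90
G00 X7.140 Y156.170
M3 S542
G01 X212.798 Y146.588 F2030
G01 X307.602 Y64.970
G01 X330.070 Y143.712
M5
G00 X80.716 Y33.588
M3 S542
G01 X88.464 Y33.038 F2030
G01 X114.392 Y29.651
G01 X147.006 Y26.061
G01 X174.811 Y24.902
G01 X186.311 Y28.808
M5
G00 X196.217 Y25.729
M3 S786
G01 X194.246 Y37.931 F1167
G01 X195.371 Y44.626
G01 X199.592 Y45.814
G01 X206.910 Y41.495
G01 X217.324 Y31.669
M5
G00 X197.881 Y41.102
M3 S786
G01 X234.983 Y60.946 F1167
G01 X254.827 Y23.844
G01 X217.725 Y4.000
G01 X197.881 Y41.102
M5
G00 X0.000 Y0.000

Since the viewBox matches the mm dimensions, user units are millimetres directly. The only transform is the Y-flip y_m = 171.311 − y_svg.

Shape 1 is a open polyline drawn with `<path>`. Its stroke #ff8800 means score at S542, F2030. After flipping Y the toolpath is (7.140,156.170) → (212.798,146.588) → (307.602,64.970) → (330.070,143.712).

Shape 2 is a cubic bezier drawn with `<path>`. Its stroke #ff8800 means score at S542, F2030. After flipping Y the toolpath is (80.716,33.588) → (88.464,33.038) → (114.392,29.651) → (147.006,26.061) → (174.811,24.902) → (186.311,28.808).

Shape 3 is a quadratic bezier drawn with `<path>`. Its stroke #008000 means cut at S786, F1167. After flipping Y the toolpath is (196.217,25.729) → (194.246,37.931) → (195.371,44.626) → (199.592,45.814) → (206.910,41.495) → (217.324,31.669).

Shape 4 is a regular polygon drawn with `<path>`. Its stroke #008000 means cut at S786, F1167. After flipping Y the toolpath is (197.881,41.102) → (234.983,60.946) → (254.827,23.844) → (217.725,4.000) → (197.881,41.102), returning to the start.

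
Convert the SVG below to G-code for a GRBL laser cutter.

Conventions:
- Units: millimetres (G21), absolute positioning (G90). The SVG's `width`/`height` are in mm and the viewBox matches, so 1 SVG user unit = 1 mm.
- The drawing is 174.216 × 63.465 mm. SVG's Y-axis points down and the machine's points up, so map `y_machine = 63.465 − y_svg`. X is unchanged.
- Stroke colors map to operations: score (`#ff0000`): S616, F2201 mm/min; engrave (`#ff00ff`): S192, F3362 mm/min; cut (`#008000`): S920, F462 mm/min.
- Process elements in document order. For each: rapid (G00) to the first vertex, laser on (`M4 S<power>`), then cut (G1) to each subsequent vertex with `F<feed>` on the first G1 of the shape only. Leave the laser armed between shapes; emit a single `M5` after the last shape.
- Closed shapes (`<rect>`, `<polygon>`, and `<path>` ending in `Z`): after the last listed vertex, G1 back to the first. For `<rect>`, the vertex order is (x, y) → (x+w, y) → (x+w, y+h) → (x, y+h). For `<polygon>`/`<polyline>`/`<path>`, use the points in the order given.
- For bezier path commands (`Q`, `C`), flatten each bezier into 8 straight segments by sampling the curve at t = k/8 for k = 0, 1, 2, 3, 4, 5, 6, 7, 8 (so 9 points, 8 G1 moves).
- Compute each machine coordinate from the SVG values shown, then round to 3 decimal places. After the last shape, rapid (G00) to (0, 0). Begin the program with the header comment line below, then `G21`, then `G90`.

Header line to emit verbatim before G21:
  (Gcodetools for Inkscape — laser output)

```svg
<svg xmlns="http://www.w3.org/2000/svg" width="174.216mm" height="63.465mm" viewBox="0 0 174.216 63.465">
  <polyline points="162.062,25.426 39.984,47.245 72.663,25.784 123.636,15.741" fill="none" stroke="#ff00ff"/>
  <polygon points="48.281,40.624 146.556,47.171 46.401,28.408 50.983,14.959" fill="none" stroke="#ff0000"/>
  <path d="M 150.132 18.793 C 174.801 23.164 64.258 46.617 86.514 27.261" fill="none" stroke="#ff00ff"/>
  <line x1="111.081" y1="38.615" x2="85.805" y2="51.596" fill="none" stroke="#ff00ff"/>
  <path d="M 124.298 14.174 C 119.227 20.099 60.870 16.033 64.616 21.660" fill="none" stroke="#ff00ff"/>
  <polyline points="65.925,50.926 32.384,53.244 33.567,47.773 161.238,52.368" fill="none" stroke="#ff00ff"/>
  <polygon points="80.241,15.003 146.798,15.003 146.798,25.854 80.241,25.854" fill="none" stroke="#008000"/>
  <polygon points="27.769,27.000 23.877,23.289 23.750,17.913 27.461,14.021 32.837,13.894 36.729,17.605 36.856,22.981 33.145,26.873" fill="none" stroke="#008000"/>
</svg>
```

(Gcodetools for Inkscape — laser output)
G21
G90
G00 X162.062 Y38.039
M4 S192
G1 X39.984 Y16.220 F3362
G1 X72.663 Y37.681
G1 X123.636 Y47.724
G00 X48.281 Y22.841
M4 S616
G1 X146.556 Y16.294 F2201
G1 X46.401 Y35.057
G1 X50.983 Y48.506
G1 X48.281 Y22.841
G00 X150.132 Y44.672
M4 S192
G1 X153.568 Y42.259 F3362
G1 X147.469 Y38.783
G1 X134.975 Y34.968
G1 X119.228 Y31.540
G1 X103.367 Y29.225
G1 X90.534 Y28.747
G1 X83.869 Y30.831
G1 X86.514 Y36.204
G00 X111.081 Y24.850
M4 S192
G1 X85.805 Y11.869 F3362
G00 X124.298 Y49.291
M4 S192
G1 X120.124 Y47.499 F3362
G1 X112.307 Y46.413
G1 X102.198 Y45.802
G1 X91.151 Y45.436
G1 X80.516 Y45.084
G1 X71.648 Y44.515
G1 X65.897 Y43.499
G1 X64.616 Y41.805
G00 X65.925 Y12.539
M4 S192
G1 X32.384 Y10.221 F3362
G1 X33.567 Y15.692
G1 X161.238 Y11.097
G00 X80.241 Y48.462
M4 S920
G1 X146.798 Y48.462 F462
G1 X146.798 Y37.611
G1 X80.241 Y37.611
G1 X80.241 Y48.462
G00 X27.769 Y36.465
M4 S920
G1 X23.877 Y40.176 F462
G1 X23.750 Y45.552
G1 X27.461 Y49.444
G1 X32.837 Y49.571
G1 X36.729 Y45.860
G1 X36.856 Y40.484
G1 X33.145 Y36.592
G1 X27.769 Y36.465
M5
G00 X0.000 Y0.000

1 u = 1 mm; y_m = 63.465 − y.

[1] `<polyline>` open polyline, #ff00ff→engrave S192 F3362: (162.062,38.039) → (39.984,16.220) → (72.663,37.681) → (123.636,47.724)

[2] `<polygon>` closed polygon, #ff0000→score S616 F2201: (48.281,22.841) → (146.556,16.294) → (46.401,35.057) → (50.983,48.506) → (48.281,22.841) (closed)

[3] `<path>` cubic bezier, #ff00ff→engrave S192 F3362: (150.132,44.672) → (153.568,42.259) → (147.469,38.783) → (134.975,34.968) → (119.228,31.540) → (103.367,29.225) → (90.534,28.747) → (83.869,30.831) → (86.514,36.204)

[4] `<line>` line segment, #ff00ff→engrave S192 F3362: (111.081,24.850) → (85.805,11.869)

[5] `<path>` cubic bezier, #ff00ff→engrave S192 F3362: (124.298,49.291) → (120.124,47.499) → (112.307,46.413) → (102.198,45.802) → (91.151,45.436) → (80.516,45.084) → (71.648,44.515) → (65.897,43.499) → (64.616,41.805)

[6] `<polyline>` open polyline, #ff00ff→engrave S192 F3362: (65.925,12.539) → (32.384,10.221) → (33.567,15.692) → (161.238,11.097)

[7] `<polygon>` rectangle, #008000→cut S920 F462: (80.241,48.462) → (146.798,48.462) → (146.798,37.611) → (80.241,37.611) → (80.241,48.462) (closed)

[8] `<polygon>` regular polygon, #008000→cut S920 F462: (27.769,36.465) → (23.877,40.176) → (23.750,45.552) → (27.461,49.444) → (32.837,49.571) → (36.729,45.860) → (36.856,40.484) → (33.145,36.592) → (27.769,36.465) (closed)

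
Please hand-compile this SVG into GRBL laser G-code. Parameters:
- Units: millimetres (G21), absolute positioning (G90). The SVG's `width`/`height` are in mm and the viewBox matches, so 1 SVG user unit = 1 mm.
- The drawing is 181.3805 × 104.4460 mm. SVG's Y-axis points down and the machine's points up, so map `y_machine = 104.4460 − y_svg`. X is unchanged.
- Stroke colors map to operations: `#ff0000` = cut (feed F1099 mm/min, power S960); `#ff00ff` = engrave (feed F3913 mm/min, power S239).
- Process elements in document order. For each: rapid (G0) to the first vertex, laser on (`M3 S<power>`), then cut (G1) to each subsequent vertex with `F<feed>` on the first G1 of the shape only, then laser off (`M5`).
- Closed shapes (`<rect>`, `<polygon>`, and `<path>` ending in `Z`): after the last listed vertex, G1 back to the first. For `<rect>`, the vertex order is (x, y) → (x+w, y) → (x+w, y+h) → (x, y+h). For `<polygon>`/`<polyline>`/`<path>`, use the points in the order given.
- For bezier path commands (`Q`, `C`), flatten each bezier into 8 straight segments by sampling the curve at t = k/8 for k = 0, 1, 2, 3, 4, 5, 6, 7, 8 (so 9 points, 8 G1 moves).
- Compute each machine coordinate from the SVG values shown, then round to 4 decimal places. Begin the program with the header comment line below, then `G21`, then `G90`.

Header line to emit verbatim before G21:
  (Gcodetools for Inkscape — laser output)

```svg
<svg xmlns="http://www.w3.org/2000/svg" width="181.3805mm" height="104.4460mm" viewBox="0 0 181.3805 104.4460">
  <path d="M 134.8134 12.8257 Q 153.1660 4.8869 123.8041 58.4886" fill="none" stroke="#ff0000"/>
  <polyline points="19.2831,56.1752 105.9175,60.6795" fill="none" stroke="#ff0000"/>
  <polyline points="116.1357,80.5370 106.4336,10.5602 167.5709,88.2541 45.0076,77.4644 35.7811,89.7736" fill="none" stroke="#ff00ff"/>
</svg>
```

(Gcodetools for Inkscape — laser output)
G21
G90
G0 X134.8134 Y91.6203
M3 S960
G1 X138.6560 Y92.6434 F1099
G1 X141.0075 Y91.7434
G1 X141.8680 Y88.9203
G1 X141.2374 Y84.1740
G1 X139.1157 Y77.5045
G1 X135.5029 Y68.9120
G1 X130.3990 Y58.3963
G1 X123.8041 Y45.9574
M5
G0 X19.2831 Y48.2708
M3 S960
G1 X105.9175 Y43.7665 F1099
M5
G0 X116.1357 Y23.9090
M3 S239
G1 X106.4336 Y93.8858 F3913
G1 X167.5709 Y16.1919
G1 X45.0076 Y26.9816
G1 X35.7811 Y14.6724
M5

1 u = 1 mm; y_m = 104.4460 − y.

[1] `<path>` quadratic bezier, #ff0000→cut S960 F1099: (134.8134,91.6203) → (138.6560,92.6434) → (141.0075,91.7434) → (141.8680,88.9203) → (141.2374,84.1740) → (139.1157,77.5045) → (135.5029,68.9120) → (130.3990,58.3963) → (123.8041,45.9574)

[2] `<polyline>` line segment, #ff0000→cut S960 F1099: (19.2831,48.2708) → (105.9175,43.7665)

[3] `<polyline>` open polyline, #ff00ff→engrave S239 F3913: (116.1357,23.9090) → (106.4336,93.8858) → (167.5709,16.1919) → (45.0076,26.9816) → (35.7811,14.6724)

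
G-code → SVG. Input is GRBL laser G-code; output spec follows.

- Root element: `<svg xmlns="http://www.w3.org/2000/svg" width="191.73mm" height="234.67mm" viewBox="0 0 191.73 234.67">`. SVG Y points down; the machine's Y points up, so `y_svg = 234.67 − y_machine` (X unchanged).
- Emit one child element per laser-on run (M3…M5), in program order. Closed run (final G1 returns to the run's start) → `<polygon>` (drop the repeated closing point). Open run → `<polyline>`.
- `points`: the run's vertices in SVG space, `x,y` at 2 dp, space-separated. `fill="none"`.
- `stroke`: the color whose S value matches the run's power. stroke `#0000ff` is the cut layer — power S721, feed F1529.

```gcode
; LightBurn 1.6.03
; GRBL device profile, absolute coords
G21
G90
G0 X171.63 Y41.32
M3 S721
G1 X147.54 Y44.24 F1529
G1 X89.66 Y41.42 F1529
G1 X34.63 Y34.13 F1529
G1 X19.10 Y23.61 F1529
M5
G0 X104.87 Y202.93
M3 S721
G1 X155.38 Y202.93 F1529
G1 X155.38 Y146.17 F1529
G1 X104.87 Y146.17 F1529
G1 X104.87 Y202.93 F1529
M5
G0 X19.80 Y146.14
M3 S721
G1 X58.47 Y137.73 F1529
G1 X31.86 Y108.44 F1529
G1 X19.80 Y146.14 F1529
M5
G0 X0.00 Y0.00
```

<svg xmlns="http://www.w3.org/2000/svg" width="191.73mm" height="234.67mm" viewBox="0 0 191.73 234.67">
  <polyline points="171.63,193.35 147.54,190.43 89.66,193.25 34.63,200.54 19.10,211.06" fill="none" stroke="#0000ff"/>
  <polygon points="104.87,31.74 155.38,31.74 155.38,88.50 104.87,88.50" fill="none" stroke="#0000ff"/>
  <polygon points="19.80,88.53 58.47,96.94 31.86,126.23" fill="none" stroke="#0000ff"/>
</svg>

Each laser-on run becomes one SVG element. Flip Y back into SVG space with y_svg = 234.67 − y_machine. Every run uses S721, so all elements get stroke `#0000ff` (cut).

Run 1: The run is open, so emit a `<polyline>` with points (Y-flipped): 171.63,193.35 147.54,190.43 89.66,193.25 34.63,200.54 19.10,211.06.

Run 2: The run returns to its start, so emit a `<polygon>` with points (Y-flipped): 104.87,31.74 155.38,31.74 155.38,88.50 104.87,88.50.

Run 3: The run returns to its start, so emit a `<polygon>` with points (Y-flipped): 19.80,88.53 58.47,96.94 31.86,126.23.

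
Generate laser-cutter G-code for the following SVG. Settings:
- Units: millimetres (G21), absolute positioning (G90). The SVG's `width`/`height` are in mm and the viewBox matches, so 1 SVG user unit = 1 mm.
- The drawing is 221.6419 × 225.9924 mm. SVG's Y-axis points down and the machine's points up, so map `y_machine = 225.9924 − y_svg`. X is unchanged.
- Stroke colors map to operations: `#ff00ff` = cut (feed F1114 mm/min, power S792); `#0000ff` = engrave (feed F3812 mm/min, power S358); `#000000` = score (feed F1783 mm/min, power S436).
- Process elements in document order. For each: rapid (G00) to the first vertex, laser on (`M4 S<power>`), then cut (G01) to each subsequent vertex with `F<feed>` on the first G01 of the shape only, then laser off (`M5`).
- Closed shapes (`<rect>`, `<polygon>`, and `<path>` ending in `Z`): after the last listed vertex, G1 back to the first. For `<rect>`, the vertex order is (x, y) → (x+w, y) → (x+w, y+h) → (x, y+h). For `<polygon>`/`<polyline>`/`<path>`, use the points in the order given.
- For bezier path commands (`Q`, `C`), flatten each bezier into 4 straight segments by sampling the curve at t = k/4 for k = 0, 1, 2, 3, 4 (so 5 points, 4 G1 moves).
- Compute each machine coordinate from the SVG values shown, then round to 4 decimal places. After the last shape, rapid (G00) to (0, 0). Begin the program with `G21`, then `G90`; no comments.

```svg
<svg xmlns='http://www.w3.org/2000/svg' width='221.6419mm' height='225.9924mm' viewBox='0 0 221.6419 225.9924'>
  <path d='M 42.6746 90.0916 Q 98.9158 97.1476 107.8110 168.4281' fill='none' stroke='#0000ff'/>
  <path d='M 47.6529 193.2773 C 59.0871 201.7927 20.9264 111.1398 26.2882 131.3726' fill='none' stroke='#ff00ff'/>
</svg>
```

Since the viewBox matches the mm dimensions, user units are millimetres directly. The only transform is the Y-flip y_m = 225.9924 − y_svg.

Shape 1 is a quadratic bezier drawn with `<path>`. Its stroke #0000ff means engrave at S358, F3812. After flipping Y the toolpath is (42.6746,135.9008) → (67.8361,128.3588) → (87.0793,112.7887) → (100.4043,89.1905) → (107.8110,57.5643).

Shape 2 is a cubic bezier drawn with `<path>`. Its stroke #ff00ff means cut at S792, F1114. After flipping Y the toolpath is (47.6529,32.7151) → (48.3845,41.6405) → (39.2477,68.0615) → (28.9724,92.2854) → (26.2882,94.6198).

G21
G90
G00 X42.6746 Y135.9008
M4 S358
G01 X67.8361 Y128.3588 F3812
G01 X87.0793 Y112.7887
G01 X100.4043 Y89.1905
G01 X107.8110 Y57.5643
M5
G00 X47.6529 Y32.7151
M4 S792
G01 X48.3845 Y41.6405 F1114
G01 X39.2477 Y68.0615
G01 X28.9724 Y92.2854
G01 X26.2882 Y94.6198
M5
G00 X0.0000 Y0.0000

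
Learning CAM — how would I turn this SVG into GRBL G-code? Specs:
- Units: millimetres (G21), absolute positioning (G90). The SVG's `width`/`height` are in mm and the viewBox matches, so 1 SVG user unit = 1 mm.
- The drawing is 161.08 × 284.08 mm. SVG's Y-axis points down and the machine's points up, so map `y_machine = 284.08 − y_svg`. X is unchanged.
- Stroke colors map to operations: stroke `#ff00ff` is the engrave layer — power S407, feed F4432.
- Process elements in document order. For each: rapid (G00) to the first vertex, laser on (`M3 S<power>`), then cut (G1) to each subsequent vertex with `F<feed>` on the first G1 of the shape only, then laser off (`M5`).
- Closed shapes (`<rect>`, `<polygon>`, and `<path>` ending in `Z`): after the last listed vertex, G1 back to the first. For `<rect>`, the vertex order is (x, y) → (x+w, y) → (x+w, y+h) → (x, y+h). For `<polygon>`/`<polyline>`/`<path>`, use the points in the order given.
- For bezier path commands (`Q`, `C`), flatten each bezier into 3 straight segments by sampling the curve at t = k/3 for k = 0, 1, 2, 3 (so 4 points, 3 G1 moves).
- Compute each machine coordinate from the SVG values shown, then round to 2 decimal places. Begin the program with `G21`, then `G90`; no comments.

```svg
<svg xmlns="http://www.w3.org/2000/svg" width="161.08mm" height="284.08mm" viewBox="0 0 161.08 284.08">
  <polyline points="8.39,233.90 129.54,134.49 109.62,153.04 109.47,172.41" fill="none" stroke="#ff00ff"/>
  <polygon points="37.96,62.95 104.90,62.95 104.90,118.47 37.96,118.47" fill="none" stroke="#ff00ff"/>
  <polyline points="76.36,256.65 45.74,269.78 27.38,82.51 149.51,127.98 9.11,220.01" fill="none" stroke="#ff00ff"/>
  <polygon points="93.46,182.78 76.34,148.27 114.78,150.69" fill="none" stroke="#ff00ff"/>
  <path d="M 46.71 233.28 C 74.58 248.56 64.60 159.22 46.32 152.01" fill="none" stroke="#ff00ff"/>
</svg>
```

1 u = 1 mm; y_m = 284.08 − y.

[1] `<polyline>` open polyline, #ff00ff→engrave S407 F4432: (8.39,50.18) → (129.54,149.59) → (109.62,131.04) → (109.47,111.67)

[2] `<polygon>` rectangle, #ff00ff→engrave S407 F4432: (37.96,221.13) → (104.90,221.13) → (104.90,165.61) → (37.96,165.61) → (37.96,221.13) (closed)

[3] `<polyline>` open polyline, #ff00ff→engrave S407 F4432: (76.36,27.43) → (45.74,14.30) → (27.38,201.57) → (149.51,156.10) → (9.11,64.07)

[4] `<polygon>` regular polygon, #ff00ff→engrave S407 F4432: (93.46,101.30) → (76.34,135.81) → (114.78,133.39) → (93.46,101.30) (closed)

[5] `<path>` cubic bezier, #ff00ff→engrave S407 F4432: (46.71,50.80) → (63.06,63.48) → (60.74,104.40) → (46.32,132.07)

G21
G90
G00 X8.39 Y50.18
M3 S407
G1 X129.54 Y149.59 F4432
G1 X109.62 Y131.04
G1 X109.47 Y111.67
M5
G00 X37.96 Y221.13
M3 S407
G1 X104.90 Y221.13 F4432
G1 X104.90 Y165.61
G1 X37.96 Y165.61
G1 X37.96 Y221.13
M5
G00 X76.36 Y27.43
M3 S407
G1 X45.74 Y14.30 F4432
G1 X27.38 Y201.57
G1 X149.51 Y156.10
G1 X9.11 Y64.07
M5
G00 X93.46 Y101.30
M3 S407
G1 X76.34 Y135.81 F4432
G1 X114.78 Y133.39
G1 X93.46 Y101.30
M5
G00 X46.71 Y50.80
M3 S407
G1 X63.06 Y63.48 F4432
G1 X60.74 Y104.40
G1 X46.32 Y132.07
M5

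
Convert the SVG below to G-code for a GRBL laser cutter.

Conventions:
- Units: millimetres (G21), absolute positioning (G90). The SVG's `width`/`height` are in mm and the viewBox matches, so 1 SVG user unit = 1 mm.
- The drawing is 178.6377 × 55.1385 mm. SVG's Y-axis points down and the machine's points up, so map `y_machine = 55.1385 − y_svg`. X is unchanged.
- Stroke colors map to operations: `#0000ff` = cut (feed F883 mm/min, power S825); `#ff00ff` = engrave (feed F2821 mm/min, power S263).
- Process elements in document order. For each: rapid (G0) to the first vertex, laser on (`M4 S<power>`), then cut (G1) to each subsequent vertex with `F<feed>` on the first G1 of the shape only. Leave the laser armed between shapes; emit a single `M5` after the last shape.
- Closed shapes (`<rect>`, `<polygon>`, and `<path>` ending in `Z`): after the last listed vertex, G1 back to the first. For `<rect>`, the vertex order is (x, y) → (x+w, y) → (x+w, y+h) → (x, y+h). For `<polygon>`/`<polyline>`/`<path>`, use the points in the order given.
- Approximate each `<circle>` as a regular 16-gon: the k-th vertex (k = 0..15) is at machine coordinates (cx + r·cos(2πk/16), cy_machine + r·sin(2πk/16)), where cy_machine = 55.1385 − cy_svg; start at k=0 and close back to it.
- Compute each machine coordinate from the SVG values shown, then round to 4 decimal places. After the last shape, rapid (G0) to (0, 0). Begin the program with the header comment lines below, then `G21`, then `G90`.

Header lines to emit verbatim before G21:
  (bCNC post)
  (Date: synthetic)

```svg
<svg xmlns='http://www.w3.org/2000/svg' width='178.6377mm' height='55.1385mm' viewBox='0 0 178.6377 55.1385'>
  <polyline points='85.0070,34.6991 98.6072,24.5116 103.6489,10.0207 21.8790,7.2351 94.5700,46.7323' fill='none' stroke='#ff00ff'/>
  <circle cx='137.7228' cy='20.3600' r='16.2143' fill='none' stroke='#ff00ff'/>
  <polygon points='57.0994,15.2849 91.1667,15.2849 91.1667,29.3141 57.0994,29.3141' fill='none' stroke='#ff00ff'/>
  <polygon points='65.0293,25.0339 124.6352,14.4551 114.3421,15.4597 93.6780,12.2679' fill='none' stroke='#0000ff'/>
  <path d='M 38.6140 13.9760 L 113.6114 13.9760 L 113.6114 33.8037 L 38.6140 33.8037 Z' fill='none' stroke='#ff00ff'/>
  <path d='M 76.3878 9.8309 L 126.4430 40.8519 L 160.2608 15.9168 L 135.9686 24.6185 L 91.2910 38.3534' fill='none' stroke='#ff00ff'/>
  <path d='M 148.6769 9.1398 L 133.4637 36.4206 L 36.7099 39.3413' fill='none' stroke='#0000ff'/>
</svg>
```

(bCNC post)
(Date: synthetic)
G21
G90
G0 X85.0070 Y20.4394
M4 S263
G1 X98.6072 Y30.6269 F2821
G1 X103.6489 Y45.1178
G1 X21.8790 Y47.9034
G1 X94.5700 Y8.4062
G0 X153.9371 Y34.7785
M4 S263
G1 X152.7029 Y40.9834 F2821
G1 X149.1880 Y46.2437
G1 X143.9277 Y49.7586
G1 X137.7228 Y50.9928
G1 X131.5179 Y49.7586
G1 X126.2576 Y46.2437
G1 X122.7427 Y40.9834
G1 X121.5085 Y34.7785
G1 X122.7427 Y28.5736
G1 X126.2576 Y23.3133
G1 X131.5179 Y19.7984
G1 X137.7228 Y18.5642
G1 X143.9277 Y19.7984
G1 X149.1880 Y23.3133
G1 X152.7029 Y28.5736
G1 X153.9371 Y34.7785
G0 X57.0994 Y39.8536
M4 S263
G1 X91.1667 Y39.8536 F2821
G1 X91.1667 Y25.8244
G1 X57.0994 Y25.8244
G1 X57.0994 Y39.8536
G0 X65.0293 Y30.1046
M4 S825
G1 X124.6352 Y40.6834 F883
G1 X114.3421 Y39.6788
G1 X93.6780 Y42.8706
G1 X65.0293 Y30.1046
G0 X38.6140 Y41.1625
M4 S263
G1 X113.6114 Y41.1625 F2821
G1 X113.6114 Y21.3348
G1 X38.6140 Y21.3348
G1 X38.6140 Y41.1625
G0 X76.3878 Y45.3076
M4 S263
G1 X126.4430 Y14.2866 F2821
G1 X160.2608 Y39.2217
G1 X135.9686 Y30.5200
G1 X91.2910 Y16.7851
G0 X148.6769 Y45.9987
M4 S825
G1 X133.4637 Y18.7179 F883
G1 X36.7099 Y15.7972
M5
G0 X0.0000 Y0.0000

viewBox `0 0 178.6377 55.1385` with mm width/height → 1 unit = 1 mm. Flip: y_m = 55.1385 − y_svg.

**Shape 1** — `<polyline>` open polyline, stroke `#ff00ff` → engrave (S263, F2821). Machine vertices: (85.0070,20.4394) → (98.6072,30.6269) → (103.6489,45.1178) → (21.8790,47.9034) → (94.5700,8.4062). Open path.

**Shape 2** — `<circle>` circle, stroke `#ff00ff` → engrave (S263, F2821). Machine vertices: (153.9371,34.7785) → (152.7029,40.9834) → (149.1880,46.2437) → (143.9277,49.7586) → (137.7228,50.9928) → (131.5179,49.7586) → (126.2576,46.2437) → (122.7427,40.9834) → (121.5085,34.7785) → (122.7427,28.5736) → (126.2576,23.3133) → (131.5179,19.7984) → (137.7228,18.5642) → (143.9277,19.7984) → (149.1880,23.3133) → (152.7029,28.5736) → (153.9371,34.7785). Closed: final G1 returns to the first vertex.

**Shape 3** — `<polygon>` rectangle, stroke `#ff00ff` → engrave (S263, F2821). Machine vertices: (57.0994,39.8536) → (91.1667,39.8536) → (91.1667,25.8244) → (57.0994,25.8244) → (57.0994,39.8536). Closed: final G1 returns to the first vertex.

**Shape 4** — `<polygon>` closed polygon, stroke `#0000ff` → cut (S825, F883). Machine vertices: (65.0293,30.1046) → (124.6352,40.6834) → (114.3421,39.6788) → (93.6780,42.8706) → (65.0293,30.1046). Closed: final G1 returns to the first vertex.

**Shape 5** — `<path>` rectangle, stroke `#ff00ff` → engrave (S263, F2821). Machine vertices: (38.6140,41.1625) → (113.6114,41.1625) → (113.6114,21.3348) → (38.6140,21.3348) → (38.6140,41.1625). Closed: final G1 returns to the first vertex.

**Shape 6** — `<path>` open polyline, stroke `#ff00ff` → engrave (S263, F2821). Machine vertices: (76.3878,45.3076) → (126.4430,14.2866) → (160.2608,39.2217) → (135.9686,30.5200) → (91.2910,16.7851). Open path.

**Shape 7** — `<path>` open polyline, stroke `#0000ff` → cut (S825, F883). Machine vertices: (148.6769,45.9987) → (133.4637,18.7179) → (36.7099,15.7972). Open path.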